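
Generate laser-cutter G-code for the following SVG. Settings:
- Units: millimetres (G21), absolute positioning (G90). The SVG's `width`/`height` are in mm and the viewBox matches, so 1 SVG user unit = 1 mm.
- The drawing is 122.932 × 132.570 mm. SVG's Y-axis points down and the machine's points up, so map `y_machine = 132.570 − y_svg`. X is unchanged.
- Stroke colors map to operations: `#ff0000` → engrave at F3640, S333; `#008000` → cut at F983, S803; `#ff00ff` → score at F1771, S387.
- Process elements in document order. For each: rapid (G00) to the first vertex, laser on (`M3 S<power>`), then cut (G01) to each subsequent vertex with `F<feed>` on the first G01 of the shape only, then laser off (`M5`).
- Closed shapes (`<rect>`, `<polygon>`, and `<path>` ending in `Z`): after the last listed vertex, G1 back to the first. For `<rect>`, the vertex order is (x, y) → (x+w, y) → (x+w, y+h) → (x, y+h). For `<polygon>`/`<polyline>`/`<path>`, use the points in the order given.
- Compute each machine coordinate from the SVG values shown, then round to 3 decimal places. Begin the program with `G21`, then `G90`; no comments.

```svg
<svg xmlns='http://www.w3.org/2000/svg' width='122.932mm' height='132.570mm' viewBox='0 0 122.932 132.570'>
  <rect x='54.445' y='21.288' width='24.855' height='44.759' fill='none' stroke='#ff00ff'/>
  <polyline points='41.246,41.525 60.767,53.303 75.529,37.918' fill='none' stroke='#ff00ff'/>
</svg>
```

Since the viewBox matches the mm dimensions, user units are millimetres directly. The only transform is the Y-flip y_m = 132.570 − y_svg.

Shape 1 is a rectangle drawn with `<rect>`. Its stroke #ff00ff means score at S387, F1771. After flipping Y the toolpath is (54.445,111.282) → (79.300,111.282) → (79.300,66.523) → (54.445,66.523) → (54.445,111.282), returning to the start.

Shape 2 is a open polyline drawn with `<polyline>`. Its stroke #ff00ff means score at S387, F1771. After flipping Y the toolpath is (41.246,91.045) → (60.767,79.267) → (75.529,94.652).

G21
G90
G00 X54.445 Y111.282
M3 S387
G01 X79.300 Y111.282 F1771
G01 X79.300 Y66.523
G01 X54.445 Y66.523
G01 X54.445 Y111.282
M5
G00 X41.246 Y91.045
M3 S387
G01 X60.767 Y79.267 F1771
G01 X75.529 Y94.652
M5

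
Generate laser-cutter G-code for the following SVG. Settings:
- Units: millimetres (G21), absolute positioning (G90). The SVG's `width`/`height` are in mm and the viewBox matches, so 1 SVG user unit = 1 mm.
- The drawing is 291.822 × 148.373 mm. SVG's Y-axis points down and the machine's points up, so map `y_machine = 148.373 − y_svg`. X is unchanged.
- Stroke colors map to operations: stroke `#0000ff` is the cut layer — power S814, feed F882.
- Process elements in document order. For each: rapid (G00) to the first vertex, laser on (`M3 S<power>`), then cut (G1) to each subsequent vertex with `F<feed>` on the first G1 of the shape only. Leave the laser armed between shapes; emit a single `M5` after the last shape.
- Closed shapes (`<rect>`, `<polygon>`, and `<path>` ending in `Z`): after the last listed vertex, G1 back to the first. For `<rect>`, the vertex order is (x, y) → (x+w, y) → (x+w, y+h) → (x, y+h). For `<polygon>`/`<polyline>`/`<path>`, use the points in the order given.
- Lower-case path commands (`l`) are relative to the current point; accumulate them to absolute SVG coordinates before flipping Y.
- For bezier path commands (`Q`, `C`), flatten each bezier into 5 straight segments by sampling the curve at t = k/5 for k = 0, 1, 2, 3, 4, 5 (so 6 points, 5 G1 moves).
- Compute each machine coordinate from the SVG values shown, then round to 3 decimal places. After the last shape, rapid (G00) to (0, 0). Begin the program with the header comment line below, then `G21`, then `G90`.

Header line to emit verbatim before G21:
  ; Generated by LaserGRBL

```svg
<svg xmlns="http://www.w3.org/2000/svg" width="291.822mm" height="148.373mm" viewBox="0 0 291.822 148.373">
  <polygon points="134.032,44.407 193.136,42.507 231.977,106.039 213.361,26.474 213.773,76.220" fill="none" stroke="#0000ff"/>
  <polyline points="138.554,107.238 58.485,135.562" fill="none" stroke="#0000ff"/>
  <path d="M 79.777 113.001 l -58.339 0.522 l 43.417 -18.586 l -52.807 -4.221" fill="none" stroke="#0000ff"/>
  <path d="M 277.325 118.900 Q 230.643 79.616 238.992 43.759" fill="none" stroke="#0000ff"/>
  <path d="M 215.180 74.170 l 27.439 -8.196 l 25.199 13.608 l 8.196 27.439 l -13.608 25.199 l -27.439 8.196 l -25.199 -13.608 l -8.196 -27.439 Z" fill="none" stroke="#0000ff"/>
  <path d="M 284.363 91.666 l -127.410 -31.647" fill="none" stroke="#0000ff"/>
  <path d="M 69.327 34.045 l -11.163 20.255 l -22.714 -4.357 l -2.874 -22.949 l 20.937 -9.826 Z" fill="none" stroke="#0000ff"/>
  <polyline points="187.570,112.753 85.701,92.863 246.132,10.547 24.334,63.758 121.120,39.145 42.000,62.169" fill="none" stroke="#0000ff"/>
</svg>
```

viewBox `0 0 291.822 148.373` with mm width/height → 1 unit = 1 mm. Flip: y_m = 148.373 − y_svg.

**Shape 1** — `<polygon>` closed polygon, stroke `#0000ff` → cut (S814, F882). Machine vertices: (134.032,103.966) → (193.136,105.866) → (231.977,42.334) → (213.361,121.899) → (213.773,72.153) → (134.032,103.966). Closed: final G1 returns to the first vertex.

**Shape 2** — `<polyline>` line segment, stroke `#0000ff` → cut (S814, F882). Machine vertices: (138.554,41.135) → (58.485,12.811). Open path.

**Shape 3** — `<path>` open polyline, stroke `#0000ff` → cut (S814, F882). Machine vertices: (79.777,35.372) → (21.438,34.850) → (64.855,53.436) → (12.048,57.657). Open path.

**Shape 4** — `<path>` quadratic bezier, stroke `#0000ff` → cut (S814, F882). Control points (SVG): P0=(277.325,118.900), P1=(230.643,79.616), P2=(238.992,43.759); sampled at t=k/5. Machine vertices: (277.325,29.473) → (260.853,45.050) → (248.784,60.352) → (241.118,75.380) → (237.854,90.134) → (238.992,104.614). Open path.

**Shape 5** — `<path>` regular polygon, stroke `#0000ff` → cut (S814, F882). Machine vertices: (215.180,74.203) → (242.619,82.399) → (267.818,68.791) → (276.014,41.352) → (262.406,16.153) → (234.967,7.957) → (209.768,21.565) → (201.572,49.004) → (215.180,74.203). Closed: final G1 returns to the first vertex.

**Shape 6** — `<path>` line segment, stroke `#0000ff` → cut (S814, F882). Machine vertices: (284.363,56.707) → (156.953,88.354). Open path.

**Shape 7** — `<path>` regular polygon, stroke `#0000ff` → cut (S814, F882). Machine vertices: (69.327,114.328) → (58.164,94.073) → (35.450,98.430) → (32.576,121.379) → (53.513,131.205) → (69.327,114.328). Closed: final G1 returns to the first vertex.

**Shape 8** — `<polyline>` open polyline, stroke `#0000ff` → cut (S814, F882). Machine vertices: (187.570,35.620) → (85.701,55.510) → (246.132,137.826) → (24.334,84.615) → (121.120,109.228) → (42.000,86.204). Open path.

; Generated by LaserGRBL
G21
G90
G00 X134.032 Y103.966
M3 S814
G1 X193.136 Y105.866 F882
G1 X231.977 Y42.334
G1 X213.361 Y121.899
G1 X213.773 Y72.153
G1 X134.032 Y103.966
G00 X138.554 Y41.135
M3 S814
G1 X58.485 Y12.811 F882
G00 X79.777 Y35.372
M3 S814
G1 X21.438 Y34.850 F882
G1 X64.855 Y53.436
G1 X12.048 Y57.657
G00 X277.325 Y29.473
M3 S814
G1 X260.853 Y45.050 F882
G1 X248.784 Y60.352
G1 X241.118 Y75.380
G1 X237.854 Y90.134
G1 X238.992 Y104.614
G00 X215.180 Y74.203
M3 S814
G1 X242.619 Y82.399 F882
G1 X267.818 Y68.791
G1 X276.014 Y41.352
G1 X262.406 Y16.153
G1 X234.967 Y7.957
G1 X209.768 Y21.565
G1 X201.572 Y49.004
G1 X215.180 Y74.203
G00 X284.363 Y56.707
M3 S814
G1 X156.953 Y88.354 F882
G00 X69.327 Y114.328
M3 S814
G1 X58.164 Y94.073 F882
G1 X35.450 Y98.430
G1 X32.576 Y121.379
G1 X53.513 Y131.205
G1 X69.327 Y114.328
G00 X187.570 Y35.620
M3 S814
G1 X85.701 Y55.510 F882
G1 X246.132 Y137.826
G1 X24.334 Y84.615
G1 X121.120 Y109.228
G1 X42.000 Y86.204
M5
G00 X0.000 Y0.000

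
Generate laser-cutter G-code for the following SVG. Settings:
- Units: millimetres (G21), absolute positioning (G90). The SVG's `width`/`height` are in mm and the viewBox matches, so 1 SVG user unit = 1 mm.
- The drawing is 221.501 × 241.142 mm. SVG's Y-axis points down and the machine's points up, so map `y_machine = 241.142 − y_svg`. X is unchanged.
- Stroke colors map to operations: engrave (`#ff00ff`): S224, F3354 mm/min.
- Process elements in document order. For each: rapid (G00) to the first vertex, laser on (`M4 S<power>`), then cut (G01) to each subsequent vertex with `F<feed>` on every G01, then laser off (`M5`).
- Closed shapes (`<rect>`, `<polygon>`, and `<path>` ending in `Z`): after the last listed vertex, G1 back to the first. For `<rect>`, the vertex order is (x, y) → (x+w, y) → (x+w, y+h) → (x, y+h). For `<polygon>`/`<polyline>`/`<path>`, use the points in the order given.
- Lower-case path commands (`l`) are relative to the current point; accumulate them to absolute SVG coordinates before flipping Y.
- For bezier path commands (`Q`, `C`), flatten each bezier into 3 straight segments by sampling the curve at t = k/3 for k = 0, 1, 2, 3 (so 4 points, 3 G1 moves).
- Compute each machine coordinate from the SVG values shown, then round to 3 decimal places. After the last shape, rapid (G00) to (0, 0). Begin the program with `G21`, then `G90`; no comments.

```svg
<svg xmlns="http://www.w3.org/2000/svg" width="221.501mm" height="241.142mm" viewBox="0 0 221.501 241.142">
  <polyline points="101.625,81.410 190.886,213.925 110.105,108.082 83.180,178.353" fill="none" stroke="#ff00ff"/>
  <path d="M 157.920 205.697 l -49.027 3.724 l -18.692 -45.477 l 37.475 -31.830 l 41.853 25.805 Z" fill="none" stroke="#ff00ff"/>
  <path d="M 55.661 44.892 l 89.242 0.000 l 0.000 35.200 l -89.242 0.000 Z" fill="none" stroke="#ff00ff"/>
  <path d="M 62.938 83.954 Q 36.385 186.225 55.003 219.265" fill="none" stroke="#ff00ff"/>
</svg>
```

viewBox `0 0 221.501 241.142` with mm width/height → 1 unit = 1 mm. Flip: y_m = 241.142 − y_svg.

**Shape 1** — `<polyline>` open polyline, stroke `#ff00ff` → engrave (S224, F3354). Machine vertices: (101.625,159.732) → (190.886,27.217) → (110.105,133.060) → (83.180,62.789). Open path.

**Shape 2** — `<path>` regular polygon, stroke `#ff00ff` → engrave (S224, F3354). Machine vertices: (157.920,35.445) → (108.893,31.721) → (90.201,77.198) → (127.676,109.028) → (169.529,83.223) → (157.920,35.445). Closed: final G1 returns to the first vertex.

**Shape 3** — `<path>` rectangle, stroke `#ff00ff` → engrave (S224, F3354). Machine vertices: (55.661,196.250) → (144.903,196.250) → (144.903,161.050) → (55.661,161.050) → (55.661,196.250). Closed: final G1 returns to the first vertex.

**Shape 4** — `<path>` quadratic bezier, stroke `#ff00ff` → engrave (S224, F3354). Control points (SVG): P0=(62.938,83.954), P1=(36.385,186.225), P2=(55.003,219.265); sampled at t=k/3. Machine vertices: (62.938,157.188) → (50.255,96.700) → (47.610,51.596) → (55.003,21.877). Open path.

G21
G90
G00 X101.625 Y159.732
M4 S224
G01 X190.886 Y27.217 F3354
G01 X110.105 Y133.060 F3354
G01 X83.180 Y62.789 F3354
M5
G00 X157.920 Y35.445
M4 S224
G01 X108.893 Y31.721 F3354
G01 X90.201 Y77.198 F3354
G01 X127.676 Y109.028 F3354
G01 X169.529 Y83.223 F3354
G01 X157.920 Y35.445 F3354
M5
G00 X55.661 Y196.250
M4 S224
G01 X144.903 Y196.250 F3354
G01 X144.903 Y161.050 F3354
G01 X55.661 Y161.050 F3354
G01 X55.661 Y196.250 F3354
M5
G00 X62.938 Y157.188
M4 S224
G01 X50.255 Y96.700 F3354
G01 X47.610 Y51.596 F3354
G01 X55.003 Y21.877 F3354
M5
G00 X0.000 Y0.000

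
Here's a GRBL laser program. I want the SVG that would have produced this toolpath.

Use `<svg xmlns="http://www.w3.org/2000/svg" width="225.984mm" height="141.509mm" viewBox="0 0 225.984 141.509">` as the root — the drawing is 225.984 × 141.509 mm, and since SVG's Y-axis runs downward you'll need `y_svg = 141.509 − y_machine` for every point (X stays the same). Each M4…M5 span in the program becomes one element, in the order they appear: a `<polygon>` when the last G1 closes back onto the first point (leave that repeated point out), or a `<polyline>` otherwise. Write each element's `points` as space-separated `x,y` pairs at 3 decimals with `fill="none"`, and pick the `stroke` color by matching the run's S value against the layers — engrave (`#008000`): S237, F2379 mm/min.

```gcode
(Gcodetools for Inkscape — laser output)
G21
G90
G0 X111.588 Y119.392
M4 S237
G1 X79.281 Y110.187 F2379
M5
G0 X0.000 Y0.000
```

<svg xmlns="http://www.w3.org/2000/svg" width="225.984mm" height="141.509mm" viewBox="0 0 225.984 141.509">
  <polyline points="111.588,22.117 79.281,31.322" fill="none" stroke="#008000"/>
</svg>

y_svg = 141.509 − y_m. Every run uses S237, so all elements get stroke `#008000` (engrave).

[1] open run; points: 111.588,22.117 79.281,31.322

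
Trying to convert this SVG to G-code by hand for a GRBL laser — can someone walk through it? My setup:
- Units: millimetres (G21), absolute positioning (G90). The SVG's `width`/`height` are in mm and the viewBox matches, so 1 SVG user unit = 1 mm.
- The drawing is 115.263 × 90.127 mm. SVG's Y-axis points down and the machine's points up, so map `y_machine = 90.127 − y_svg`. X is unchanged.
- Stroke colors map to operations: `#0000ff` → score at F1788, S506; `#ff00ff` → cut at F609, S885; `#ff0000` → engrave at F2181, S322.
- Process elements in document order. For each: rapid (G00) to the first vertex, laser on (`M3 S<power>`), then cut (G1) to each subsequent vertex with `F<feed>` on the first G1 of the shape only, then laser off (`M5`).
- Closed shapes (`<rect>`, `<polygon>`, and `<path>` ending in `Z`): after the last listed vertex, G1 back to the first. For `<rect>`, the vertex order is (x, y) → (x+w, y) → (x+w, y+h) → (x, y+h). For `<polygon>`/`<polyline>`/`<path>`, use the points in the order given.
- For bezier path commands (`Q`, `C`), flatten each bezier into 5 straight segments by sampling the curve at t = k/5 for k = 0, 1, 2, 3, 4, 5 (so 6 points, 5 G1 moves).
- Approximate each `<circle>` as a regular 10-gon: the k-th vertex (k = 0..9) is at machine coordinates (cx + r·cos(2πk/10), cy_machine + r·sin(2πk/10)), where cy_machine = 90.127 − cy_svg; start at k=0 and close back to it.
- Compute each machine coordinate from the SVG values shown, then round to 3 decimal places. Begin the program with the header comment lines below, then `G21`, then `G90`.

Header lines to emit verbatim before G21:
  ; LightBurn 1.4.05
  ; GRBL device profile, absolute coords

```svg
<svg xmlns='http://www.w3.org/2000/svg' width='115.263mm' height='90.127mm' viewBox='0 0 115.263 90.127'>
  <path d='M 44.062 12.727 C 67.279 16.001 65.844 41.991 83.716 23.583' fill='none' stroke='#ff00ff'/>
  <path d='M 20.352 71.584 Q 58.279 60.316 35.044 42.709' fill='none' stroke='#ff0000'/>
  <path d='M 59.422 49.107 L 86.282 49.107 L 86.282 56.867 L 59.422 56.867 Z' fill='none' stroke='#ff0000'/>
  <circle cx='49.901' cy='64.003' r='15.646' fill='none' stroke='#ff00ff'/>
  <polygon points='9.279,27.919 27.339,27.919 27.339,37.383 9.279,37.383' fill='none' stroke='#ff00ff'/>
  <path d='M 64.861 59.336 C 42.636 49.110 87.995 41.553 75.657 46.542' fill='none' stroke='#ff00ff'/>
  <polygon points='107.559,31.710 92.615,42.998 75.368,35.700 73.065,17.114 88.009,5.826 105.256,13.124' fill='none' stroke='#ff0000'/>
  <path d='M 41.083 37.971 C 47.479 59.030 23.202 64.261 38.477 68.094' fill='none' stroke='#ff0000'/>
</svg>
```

; LightBurn 1.4.05
; GRBL device profile, absolute coords
G21
G90
G00 X44.062 Y77.400
M3 S885
G1 X55.386 Y73.247 F609
G1 X62.903 Y66.863
G1 X68.724 Y61.470
G1 X74.958 Y60.290
G1 X83.716 Y66.544
M5
G00 X20.352 Y18.543
M3 S322
G1 X33.076 Y23.304 F2181
G1 X40.908 Y28.572
G1 X43.846 Y34.347
G1 X41.892 Y40.629
G1 X35.044 Y47.418
M5
G00 X59.422 Y41.020
M3 S322
G1 X86.282 Y41.020 F2181
G1 X86.282 Y33.260
G1 X59.422 Y33.260
G1 X59.422 Y41.020
M5
G00 X65.547 Y26.124
M3 S885
G1 X62.559 Y35.320 F609
G1 X54.736 Y41.004
G1 X45.066 Y41.004
G1 X37.243 Y35.320
G1 X34.255 Y26.124
G1 X37.243 Y16.928
G1 X45.066 Y11.244
G1 X54.736 Y11.244
G1 X62.559 Y16.928
G1 X65.547 Y26.124
M5
G00 X9.279 Y62.208
M3 S885
G1 X27.339 Y62.208 F609
G1 X27.339 Y52.744
G1 X9.279 Y52.744
G1 X9.279 Y62.208
M5
G00 X64.861 Y30.791
M3 S885
G1 X58.634 Y36.527 F609
G1 X62.613 Y41.149
G1 X70.786 Y44.182
G1 X77.138 Y45.152
G1 X75.657 Y43.585
M5
G00 X107.559 Y58.417
M3 S322
G1 X92.615 Y47.129 F2181
G1 X75.368 Y54.427
G1 X73.065 Y73.013
G1 X88.009 Y84.301
G1 X105.256 Y77.003
G1 X107.559 Y58.417
M5
G00 X41.083 Y52.156
M3 S322
G1 X41.802 Y41.305 F2181
G1 X38.530 Y33.559
G1 X34.638 Y28.227
G1 X33.496 Y24.616
G1 X38.477 Y22.033
M5

1 u = 1 mm; y_m = 90.127 − y.

[1] `<path>` cubic bezier, #ff00ff→cut S885 F609: (44.062,77.400) → (55.386,73.247) → (62.903,66.863) → (68.724,61.470) → (74.958,60.290) → (83.716,66.544)

[2] `<path>` quadratic bezier, #ff0000→engrave S322 F2181: (20.352,18.543) → (33.076,23.304) → (40.908,28.572) → (43.846,34.347) → (41.892,40.629) → (35.044,47.418)

[3] `<path>` rectangle, #ff0000→engrave S322 F2181: (59.422,41.020) → (86.282,41.020) → (86.282,33.260) → (59.422,33.260) → (59.422,41.020) (closed)

[4] `<circle>` circle, #ff00ff→cut S885 F609: (65.547,26.124) → (62.559,35.320) → (54.736,41.004) → (45.066,41.004) → (37.243,35.320) → (34.255,26.124) → (37.243,16.928) → (45.066,11.244) → (54.736,11.244) → (62.559,16.928) → (65.547,26.124) (closed)

[5] `<polygon>` rectangle, #ff00ff→cut S885 F609: (9.279,62.208) → (27.339,62.208) → (27.339,52.744) → (9.279,52.744) → (9.279,62.208) (closed)

[6] `<path>` cubic bezier, #ff00ff→cut S885 F609: (64.861,30.791) → (58.634,36.527) → (62.613,41.149) → (70.786,44.182) → (77.138,45.152) → (75.657,43.585)

[7] `<polygon>` regular polygon, #ff0000→engrave S322 F2181: (107.559,58.417) → (92.615,47.129) → (75.368,54.427) → (73.065,73.013) → (88.009,84.301) → (105.256,77.003) → (107.559,58.417) (closed)

[8] `<path>` cubic bezier, #ff0000→engrave S322 F2181: (41.083,52.156) → (41.802,41.305) → (38.530,33.559) → (34.638,28.227) → (33.496,24.616) → (38.477,22.033)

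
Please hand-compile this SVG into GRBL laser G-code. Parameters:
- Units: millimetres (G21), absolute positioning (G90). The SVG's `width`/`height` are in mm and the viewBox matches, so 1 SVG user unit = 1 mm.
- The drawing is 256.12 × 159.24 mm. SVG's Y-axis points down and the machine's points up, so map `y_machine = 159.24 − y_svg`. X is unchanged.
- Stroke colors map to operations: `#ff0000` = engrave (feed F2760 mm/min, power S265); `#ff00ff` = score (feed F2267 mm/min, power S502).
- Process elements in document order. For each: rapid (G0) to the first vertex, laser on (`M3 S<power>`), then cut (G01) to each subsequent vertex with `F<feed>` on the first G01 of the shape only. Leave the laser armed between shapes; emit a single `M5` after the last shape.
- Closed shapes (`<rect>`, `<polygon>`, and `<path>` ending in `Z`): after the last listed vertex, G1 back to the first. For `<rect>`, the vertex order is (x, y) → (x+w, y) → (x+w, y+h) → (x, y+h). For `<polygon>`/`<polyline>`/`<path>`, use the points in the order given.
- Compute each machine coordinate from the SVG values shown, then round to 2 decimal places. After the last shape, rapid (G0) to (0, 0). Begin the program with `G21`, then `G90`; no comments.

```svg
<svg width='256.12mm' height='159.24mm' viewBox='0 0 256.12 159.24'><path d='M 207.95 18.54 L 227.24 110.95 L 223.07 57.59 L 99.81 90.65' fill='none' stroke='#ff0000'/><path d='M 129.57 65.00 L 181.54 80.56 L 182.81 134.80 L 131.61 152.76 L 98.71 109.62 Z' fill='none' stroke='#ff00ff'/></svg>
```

Since the viewBox matches the mm dimensions, user units are millimetres directly. The only transform is the Y-flip y_m = 159.24 − y_svg.

Shape 1 is a open polyline drawn with `<path>`. Its stroke #ff0000 means engrave at S265, F2760. After flipping Y the toolpath is (207.95,140.70) → (227.24,48.29) → (223.07,101.65) → (99.81,68.59).

Shape 2 is a regular polygon drawn with `<path>`. Its stroke #ff00ff means score at S502, F2267. After flipping Y the toolpath is (129.57,94.24) → (181.54,78.68) → (182.81,24.44) → (131.61,6.48) → (98.71,49.62) → (129.57,94.24), returning to the start.

G21
G90
G0 X207.95 Y140.70
M3 S265
G01 X227.24 Y48.29 F2760
G01 X223.07 Y101.65
G01 X99.81 Y68.59
G0 X129.57 Y94.24
M3 S502
G01 X181.54 Y78.68 F2267
G01 X182.81 Y24.44
G01 X131.61 Y6.48
G01 X98.71 Y49.62
G01 X129.57 Y94.24
M5
G0 X0.00 Y0.00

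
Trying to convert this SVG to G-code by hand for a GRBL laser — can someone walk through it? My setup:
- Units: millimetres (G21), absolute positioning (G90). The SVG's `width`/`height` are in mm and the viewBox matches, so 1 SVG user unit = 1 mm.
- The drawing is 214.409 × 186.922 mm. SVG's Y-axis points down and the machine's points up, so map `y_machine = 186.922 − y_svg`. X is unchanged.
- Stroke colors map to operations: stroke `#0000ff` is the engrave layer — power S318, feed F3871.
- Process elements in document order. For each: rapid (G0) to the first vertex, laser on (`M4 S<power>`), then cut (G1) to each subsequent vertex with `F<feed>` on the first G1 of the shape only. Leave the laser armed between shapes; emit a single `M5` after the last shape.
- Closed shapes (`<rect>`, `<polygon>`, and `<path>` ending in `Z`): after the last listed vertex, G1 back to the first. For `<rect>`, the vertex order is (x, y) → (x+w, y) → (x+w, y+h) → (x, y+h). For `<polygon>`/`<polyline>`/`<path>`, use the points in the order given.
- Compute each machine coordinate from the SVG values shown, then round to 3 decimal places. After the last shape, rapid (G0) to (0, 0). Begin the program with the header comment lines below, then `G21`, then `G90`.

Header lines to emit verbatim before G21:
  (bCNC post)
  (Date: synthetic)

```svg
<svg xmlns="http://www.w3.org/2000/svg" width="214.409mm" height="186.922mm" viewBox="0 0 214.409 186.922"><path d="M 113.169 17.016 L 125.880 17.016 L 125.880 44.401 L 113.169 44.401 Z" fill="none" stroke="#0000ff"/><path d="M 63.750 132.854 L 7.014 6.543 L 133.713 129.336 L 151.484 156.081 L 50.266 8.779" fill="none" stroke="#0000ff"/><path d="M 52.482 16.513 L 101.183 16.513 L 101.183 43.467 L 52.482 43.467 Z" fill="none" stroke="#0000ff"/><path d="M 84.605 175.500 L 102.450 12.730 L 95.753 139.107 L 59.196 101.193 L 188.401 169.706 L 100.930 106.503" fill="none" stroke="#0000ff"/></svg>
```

(bCNC post)
(Date: synthetic)
G21
G90
G0 X113.169 Y169.906
M4 S318
G1 X125.880 Y169.906 F3871
G1 X125.880 Y142.521
G1 X113.169 Y142.521
G1 X113.169 Y169.906
G0 X63.750 Y54.068
M4 S318
G1 X7.014 Y180.379 F3871
G1 X133.713 Y57.586
G1 X151.484 Y30.841
G1 X50.266 Y178.143
G0 X52.482 Y170.409
M4 S318
G1 X101.183 Y170.409 F3871
G1 X101.183 Y143.455
G1 X52.482 Y143.455
G1 X52.482 Y170.409
G0 X84.605 Y11.422
M4 S318
G1 X102.450 Y174.192 F3871
G1 X95.753 Y47.815
G1 X59.196 Y85.729
G1 X188.401 Y17.216
G1 X100.930 Y80.419
M5
G0 X0.000 Y0.000

1 u = 1 mm; y_m = 186.922 − y.

[1] `<path>` rectangle, #0000ff→engrave S318 F3871: (113.169,169.906) → (125.880,169.906) → (125.880,142.521) → (113.169,142.521) → (113.169,169.906) (closed)

[2] `<path>` open polyline, #0000ff→engrave S318 F3871: (63.750,54.068) → (7.014,180.379) → (133.713,57.586) → (151.484,30.841) → (50.266,178.143)

[3] `<path>` rectangle, #0000ff→engrave S318 F3871: (52.482,170.409) → (101.183,170.409) → (101.183,143.455) → (52.482,143.455) → (52.482,170.409) (closed)

[4] `<path>` open polyline, #0000ff→engrave S318 F3871: (84.605,11.422) → (102.450,174.192) → (95.753,47.815) → (59.196,85.729) → (188.401,17.216) → (100.930,80.419)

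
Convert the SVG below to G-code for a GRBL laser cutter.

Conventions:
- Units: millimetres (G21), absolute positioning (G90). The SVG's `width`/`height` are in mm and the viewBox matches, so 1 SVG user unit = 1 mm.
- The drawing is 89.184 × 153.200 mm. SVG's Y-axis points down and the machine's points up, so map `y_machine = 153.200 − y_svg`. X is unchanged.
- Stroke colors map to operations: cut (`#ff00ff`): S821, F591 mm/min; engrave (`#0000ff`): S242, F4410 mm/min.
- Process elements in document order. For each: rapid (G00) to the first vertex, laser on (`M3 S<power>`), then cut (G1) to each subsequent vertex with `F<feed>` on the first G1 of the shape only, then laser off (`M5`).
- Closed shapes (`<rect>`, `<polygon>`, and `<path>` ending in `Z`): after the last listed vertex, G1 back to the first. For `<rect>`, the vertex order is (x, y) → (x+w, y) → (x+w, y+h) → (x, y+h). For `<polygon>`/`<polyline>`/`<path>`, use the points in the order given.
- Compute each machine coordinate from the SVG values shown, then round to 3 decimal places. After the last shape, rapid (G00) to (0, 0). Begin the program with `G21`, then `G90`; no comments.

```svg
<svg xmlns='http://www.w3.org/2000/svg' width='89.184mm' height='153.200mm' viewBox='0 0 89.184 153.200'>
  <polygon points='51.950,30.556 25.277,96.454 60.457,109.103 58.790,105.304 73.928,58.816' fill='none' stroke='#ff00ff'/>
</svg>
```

G21
G90
G00 X51.950 Y122.644
M3 S821
G1 X25.277 Y56.746 F591
G1 X60.457 Y44.097
G1 X58.790 Y47.896
G1 X73.928 Y94.384
G1 X51.950 Y122.644
M5
G00 X0.000 Y0.000

1 u = 1 mm; y_m = 153.200 − y.

[1] `<polygon>` closed polygon, #ff00ff→cut S821 F591: (51.950,122.644) → (25.277,56.746) → (60.457,44.097) → (58.790,47.896) → (73.928,94.384) → (51.950,122.644) (closed)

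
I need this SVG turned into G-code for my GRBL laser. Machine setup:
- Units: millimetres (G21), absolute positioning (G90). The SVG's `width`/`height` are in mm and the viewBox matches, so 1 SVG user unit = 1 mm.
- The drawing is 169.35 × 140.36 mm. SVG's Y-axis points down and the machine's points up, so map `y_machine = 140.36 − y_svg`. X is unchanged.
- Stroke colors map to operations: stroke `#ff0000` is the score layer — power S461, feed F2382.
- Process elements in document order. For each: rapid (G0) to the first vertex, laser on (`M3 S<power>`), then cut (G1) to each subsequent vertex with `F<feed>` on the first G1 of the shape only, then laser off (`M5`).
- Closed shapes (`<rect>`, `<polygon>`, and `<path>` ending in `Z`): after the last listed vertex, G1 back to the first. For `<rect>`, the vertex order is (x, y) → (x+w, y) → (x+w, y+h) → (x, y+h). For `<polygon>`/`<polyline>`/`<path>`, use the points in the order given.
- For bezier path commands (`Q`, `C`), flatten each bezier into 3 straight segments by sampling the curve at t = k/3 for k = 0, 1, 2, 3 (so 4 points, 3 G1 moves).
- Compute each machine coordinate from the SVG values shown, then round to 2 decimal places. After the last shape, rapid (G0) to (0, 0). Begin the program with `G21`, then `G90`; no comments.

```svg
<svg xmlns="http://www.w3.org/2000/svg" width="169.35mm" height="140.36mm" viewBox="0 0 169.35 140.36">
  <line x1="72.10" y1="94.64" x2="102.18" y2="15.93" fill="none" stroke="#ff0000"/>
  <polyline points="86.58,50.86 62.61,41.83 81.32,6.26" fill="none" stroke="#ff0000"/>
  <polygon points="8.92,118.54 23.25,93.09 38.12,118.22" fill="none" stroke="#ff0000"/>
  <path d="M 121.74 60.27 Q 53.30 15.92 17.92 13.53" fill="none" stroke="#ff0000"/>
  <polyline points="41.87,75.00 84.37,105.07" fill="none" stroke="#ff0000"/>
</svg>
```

viewBox `0 0 169.35 140.36` with mm width/height → 1 unit = 1 mm. Flip: y_m = 140.36 − y_svg.

**Shape 1** — `<line>` line segment, stroke `#ff0000` → score (S461, F2382). Machine vertices: (72.10,45.72) → (102.18,124.43). Open path.

**Shape 2** — `<polyline>` open polyline, stroke `#ff0000` → score (S461, F2382). Machine vertices: (86.58,89.50) → (62.61,98.53) → (81.32,134.10). Open path.

**Shape 3** — `<polygon>` regular polygon, stroke `#ff0000` → score (S461, F2382). Machine vertices: (8.92,21.82) → (23.25,47.27) → (38.12,22.14) → (8.92,21.82). Closed: final G1 returns to the first vertex.

**Shape 4** — `<path>` quadratic bezier, stroke `#ff0000` → score (S461, F2382). Control points (SVG): P0=(121.74,60.27), P1=(53.30,15.92), P2=(17.92,13.53); sampled at t=k/3. Machine vertices: (121.74,80.09) → (79.79,104.99) → (45.18,120.57) → (17.92,126.83). Open path.

**Shape 5** — `<polyline>` line segment, stroke `#ff0000` → score (S461, F2382). Machine vertices: (41.87,65.36) → (84.37,35.29). Open path.

G21
G90
G0 X72.10 Y45.72
M3 S461
G1 X102.18 Y124.43 F2382
M5
G0 X86.58 Y89.50
M3 S461
G1 X62.61 Y98.53 F2382
G1 X81.32 Y134.10
M5
G0 X8.92 Y21.82
M3 S461
G1 X23.25 Y47.27 F2382
G1 X38.12 Y22.14
G1 X8.92 Y21.82
M5
G0 X121.74 Y80.09
M3 S461
G1 X79.79 Y104.99 F2382
G1 X45.18 Y120.57
G1 X17.92 Y126.83
M5
G0 X41.87 Y65.36
M3 S461
G1 X84.37 Y35.29 F2382
M5
G0 X0.00 Y0.00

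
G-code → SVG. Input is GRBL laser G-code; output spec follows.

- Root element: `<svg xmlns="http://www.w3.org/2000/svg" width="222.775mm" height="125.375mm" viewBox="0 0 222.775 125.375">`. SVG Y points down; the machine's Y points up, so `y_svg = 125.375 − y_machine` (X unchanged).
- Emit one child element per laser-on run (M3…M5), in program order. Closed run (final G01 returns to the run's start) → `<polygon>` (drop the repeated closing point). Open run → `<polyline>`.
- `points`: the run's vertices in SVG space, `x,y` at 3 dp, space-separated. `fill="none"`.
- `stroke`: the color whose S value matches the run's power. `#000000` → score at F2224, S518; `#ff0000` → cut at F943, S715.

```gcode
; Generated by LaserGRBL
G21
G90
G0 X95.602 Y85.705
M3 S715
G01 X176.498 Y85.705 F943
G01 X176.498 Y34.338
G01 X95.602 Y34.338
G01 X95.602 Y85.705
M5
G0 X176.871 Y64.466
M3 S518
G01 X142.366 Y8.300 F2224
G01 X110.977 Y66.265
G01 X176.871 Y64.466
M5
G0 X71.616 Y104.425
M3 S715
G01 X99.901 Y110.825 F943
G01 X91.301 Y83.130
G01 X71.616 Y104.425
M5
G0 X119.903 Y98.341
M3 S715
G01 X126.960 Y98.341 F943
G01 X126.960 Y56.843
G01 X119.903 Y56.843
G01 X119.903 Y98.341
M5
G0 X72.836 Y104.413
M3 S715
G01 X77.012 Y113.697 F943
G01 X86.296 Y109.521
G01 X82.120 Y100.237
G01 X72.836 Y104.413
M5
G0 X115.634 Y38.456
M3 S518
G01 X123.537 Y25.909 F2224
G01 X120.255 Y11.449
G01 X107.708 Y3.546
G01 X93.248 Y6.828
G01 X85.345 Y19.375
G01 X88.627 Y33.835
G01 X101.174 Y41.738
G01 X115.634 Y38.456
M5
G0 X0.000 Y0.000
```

y_svg = 125.375 − y_m.

[1] S715→`#ff0000` (cut); closed run; points: 95.602,39.670 176.498,39.670 176.498,91.037 95.602,91.037

[2] S518→`#000000` (score); closed run; points: 176.871,60.909 142.366,117.075 110.977,59.110

[3] S715→`#ff0000` (cut); closed run; points: 71.616,20.950 99.901,14.550 91.301,42.245

[4] S715→`#ff0000` (cut); closed run; points: 119.903,27.034 126.960,27.034 126.960,68.532 119.903,68.532

[5] S715→`#ff0000` (cut); closed run; points: 72.836,20.962 77.012,11.678 86.296,15.854 82.120,25.138

[6] S518→`#000000` (score); closed run; points: 115.634,86.919 123.537,99.466 120.255,113.926 107.708,121.829 93.248,118.547 85.345,106.000 88.627,91.540 101.174,83.637

<svg xmlns="http://www.w3.org/2000/svg" width="222.775mm" height="125.375mm" viewBox="0 0 222.775 125.375">
  <polygon points="95.602,39.670 176.498,39.670 176.498,91.037 95.602,91.037" fill="none" stroke="#ff0000"/>
  <polygon points="176.871,60.909 142.366,117.075 110.977,59.110" fill="none" stroke="#000000"/>
  <polygon points="71.616,20.950 99.901,14.550 91.301,42.245" fill="none" stroke="#ff0000"/>
  <polygon points="119.903,27.034 126.960,27.034 126.960,68.532 119.903,68.532" fill="none" stroke="#ff0000"/>
  <polygon points="72.836,20.962 77.012,11.678 86.296,15.854 82.120,25.138" fill="none" stroke="#ff0000"/>
  <polygon points="115.634,86.919 123.537,99.466 120.255,113.926 107.708,121.829 93.248,118.547 85.345,106.000 88.627,91.540 101.174,83.637" fill="none" stroke="#000000"/>
</svg>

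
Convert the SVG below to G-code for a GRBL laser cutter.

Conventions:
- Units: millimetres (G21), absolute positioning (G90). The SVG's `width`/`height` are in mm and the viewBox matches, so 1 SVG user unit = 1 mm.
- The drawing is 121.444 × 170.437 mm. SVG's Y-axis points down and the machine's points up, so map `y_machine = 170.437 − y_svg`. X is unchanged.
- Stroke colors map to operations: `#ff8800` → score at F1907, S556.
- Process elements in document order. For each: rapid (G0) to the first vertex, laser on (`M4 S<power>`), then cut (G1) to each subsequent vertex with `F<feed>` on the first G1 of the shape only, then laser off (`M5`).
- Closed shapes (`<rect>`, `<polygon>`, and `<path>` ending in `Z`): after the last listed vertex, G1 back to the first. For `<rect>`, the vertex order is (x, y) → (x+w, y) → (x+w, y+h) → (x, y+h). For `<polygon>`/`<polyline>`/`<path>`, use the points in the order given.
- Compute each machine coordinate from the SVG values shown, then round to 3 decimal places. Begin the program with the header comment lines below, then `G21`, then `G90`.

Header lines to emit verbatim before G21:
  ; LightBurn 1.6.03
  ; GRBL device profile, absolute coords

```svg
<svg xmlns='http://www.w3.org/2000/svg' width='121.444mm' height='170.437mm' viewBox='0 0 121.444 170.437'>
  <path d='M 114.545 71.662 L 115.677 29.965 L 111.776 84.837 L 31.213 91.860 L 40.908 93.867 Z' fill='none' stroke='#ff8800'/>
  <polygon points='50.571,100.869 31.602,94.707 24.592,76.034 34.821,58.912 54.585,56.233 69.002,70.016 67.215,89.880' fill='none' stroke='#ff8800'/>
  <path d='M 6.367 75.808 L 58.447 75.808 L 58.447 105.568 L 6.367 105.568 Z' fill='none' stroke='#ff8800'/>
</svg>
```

; LightBurn 1.6.03
; GRBL device profile, absolute coords
G21
G90
G0 X114.545 Y98.775
M4 S556
G1 X115.677 Y140.472 F1907
G1 X111.776 Y85.600
G1 X31.213 Y78.577
G1 X40.908 Y76.570
G1 X114.545 Y98.775
M5
G0 X50.571 Y69.568
M4 S556
G1 X31.602 Y75.730 F1907
G1 X24.592 Y94.403
G1 X34.821 Y111.525
G1 X54.585 Y114.204
G1 X69.002 Y100.421
G1 X67.215 Y80.557
G1 X50.571 Y69.568
M5
G0 X6.367 Y94.629
M4 S556
G1 X58.447 Y94.629 F1907
G1 X58.447 Y64.869
G1 X6.367 Y64.869
G1 X6.367 Y94.629
M5

Since the viewBox matches the mm dimensions, user units are millimetres directly. The only transform is the Y-flip y_m = 170.437 − y_svg.

Shape 1 is a closed polygon drawn with `<path>`. Its stroke #ff8800 means score at S556, F1907. After flipping Y the toolpath is (114.545,98.775) → (115.677,140.472) → (111.776,85.600) → (31.213,78.577) → (40.908,76.570) → (114.545,98.775), returning to the start.

Shape 2 is a regular polygon drawn with `<polygon>`. Its stroke #ff8800 means score at S556, F1907. After flipping Y the toolpath is (50.571,69.568) → (31.602,75.730) → (24.592,94.403) → (34.821,111.525) → (54.585,114.204) → (69.002,100.421) → (67.215,80.557) → (50.571,69.568), returning to the start.

Shape 3 is a rectangle drawn with `<path>`. Its stroke #ff8800 means score at S556, F1907. After flipping Y the toolpath is (6.367,94.629) → (58.447,94.629) → (58.447,64.869) → (6.367,64.869) → (6.367,94.629), returning to the start.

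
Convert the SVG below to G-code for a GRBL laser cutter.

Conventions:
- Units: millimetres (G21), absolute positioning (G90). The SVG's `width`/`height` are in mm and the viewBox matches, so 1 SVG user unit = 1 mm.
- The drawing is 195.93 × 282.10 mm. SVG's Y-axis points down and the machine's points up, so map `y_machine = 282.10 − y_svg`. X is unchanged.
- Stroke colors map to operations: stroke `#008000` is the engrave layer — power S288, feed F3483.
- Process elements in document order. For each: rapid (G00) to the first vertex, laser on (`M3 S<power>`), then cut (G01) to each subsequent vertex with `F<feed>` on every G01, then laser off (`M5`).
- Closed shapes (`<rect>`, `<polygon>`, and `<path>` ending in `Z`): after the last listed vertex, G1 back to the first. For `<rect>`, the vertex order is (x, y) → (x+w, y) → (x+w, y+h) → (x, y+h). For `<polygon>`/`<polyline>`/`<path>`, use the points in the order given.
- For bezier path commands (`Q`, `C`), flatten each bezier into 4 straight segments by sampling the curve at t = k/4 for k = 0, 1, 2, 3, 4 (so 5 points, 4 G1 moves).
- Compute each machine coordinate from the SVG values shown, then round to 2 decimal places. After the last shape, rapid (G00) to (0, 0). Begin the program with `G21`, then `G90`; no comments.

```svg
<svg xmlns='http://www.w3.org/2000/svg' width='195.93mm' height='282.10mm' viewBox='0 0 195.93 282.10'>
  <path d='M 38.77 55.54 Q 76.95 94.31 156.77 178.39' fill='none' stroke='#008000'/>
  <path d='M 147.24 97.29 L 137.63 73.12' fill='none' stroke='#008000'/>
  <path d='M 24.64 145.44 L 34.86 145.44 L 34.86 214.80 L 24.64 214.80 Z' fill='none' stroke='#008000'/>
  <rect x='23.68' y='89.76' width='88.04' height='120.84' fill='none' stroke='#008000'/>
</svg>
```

Since the viewBox matches the mm dimensions, user units are millimetres directly. The only transform is the Y-flip y_m = 282.10 − y_svg.

Shape 1 is a quadratic bezier drawn with `<path>`. Its stroke #008000 means engrave at S288, F3483. After flipping Y the toolpath is (38.77,226.56) → (60.46,204.34) → (87.36,176.46) → (119.46,142.92) → (156.77,103.71).

Shape 2 is a line segment drawn with `<path>`. Its stroke #008000 means engrave at S288, F3483. After flipping Y the toolpath is (147.24,184.81) → (137.63,208.98).

Shape 3 is a rectangle drawn with `<path>`. Its stroke #008000 means engrave at S288, F3483. After flipping Y the toolpath is (24.64,136.66) → (34.86,136.66) → (34.86,67.30) → (24.64,67.30) → (24.64,136.66), returning to the start.

Shape 4 is a rectangle drawn with `<rect>`. Its stroke #008000 means engrave at S288, F3483. After flipping Y the toolpath is (23.68,192.34) → (111.72,192.34) → (111.72,71.50) → (23.68,71.50) → (23.68,192.34), returning to the start.

G21
G90
G00 X38.77 Y226.56
M3 S288
G01 X60.46 Y204.34 F3483
G01 X87.36 Y176.46 F3483
G01 X119.46 Y142.92 F3483
G01 X156.77 Y103.71 F3483
M5
G00 X147.24 Y184.81
M3 S288
G01 X137.63 Y208.98 F3483
M5
G00 X24.64 Y136.66
M3 S288
G01 X34.86 Y136.66 F3483
G01 X34.86 Y67.30 F3483
G01 X24.64 Y67.30 F3483
G01 X24.64 Y136.66 F3483
M5
G00 X23.68 Y192.34
M3 S288
G01 X111.72 Y192.34 F3483
G01 X111.72 Y71.50 F3483
G01 X23.68 Y71.50 F3483
G01 X23.68 Y192.34 F3483
M5
G00 X0.00 Y0.00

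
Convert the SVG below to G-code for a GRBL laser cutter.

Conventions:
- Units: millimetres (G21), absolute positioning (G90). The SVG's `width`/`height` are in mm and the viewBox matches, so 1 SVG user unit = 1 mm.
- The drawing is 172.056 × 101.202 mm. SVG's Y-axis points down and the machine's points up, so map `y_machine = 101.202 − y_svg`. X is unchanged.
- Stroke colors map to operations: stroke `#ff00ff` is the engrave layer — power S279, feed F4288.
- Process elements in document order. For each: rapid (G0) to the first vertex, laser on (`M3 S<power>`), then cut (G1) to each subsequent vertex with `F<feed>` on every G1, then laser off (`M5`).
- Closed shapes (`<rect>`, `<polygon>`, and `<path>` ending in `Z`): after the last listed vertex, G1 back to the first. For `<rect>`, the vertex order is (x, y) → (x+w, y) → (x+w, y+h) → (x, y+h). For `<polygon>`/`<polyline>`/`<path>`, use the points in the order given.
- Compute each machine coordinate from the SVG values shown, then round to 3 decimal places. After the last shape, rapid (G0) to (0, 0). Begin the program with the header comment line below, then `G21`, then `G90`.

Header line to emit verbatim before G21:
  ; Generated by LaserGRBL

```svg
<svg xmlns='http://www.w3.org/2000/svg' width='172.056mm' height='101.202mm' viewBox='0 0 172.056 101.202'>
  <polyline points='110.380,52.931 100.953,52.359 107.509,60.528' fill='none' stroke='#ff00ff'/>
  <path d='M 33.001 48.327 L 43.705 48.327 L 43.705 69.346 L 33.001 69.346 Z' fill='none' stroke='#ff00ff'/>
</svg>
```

; Generated by LaserGRBL
G21
G90
G0 X110.380 Y48.271
M3 S279
G1 X100.953 Y48.843 F4288
G1 X107.509 Y40.674 F4288
M5
G0 X33.001 Y52.875
M3 S279
G1 X43.705 Y52.875 F4288
G1 X43.705 Y31.856 F4288
G1 X33.001 Y31.856 F4288
G1 X33.001 Y52.875 F4288
M5
G0 X0.000 Y0.000

viewBox `0 0 172.056 101.202` with mm width/height → 1 unit = 1 mm. Flip: y_m = 101.202 − y_svg.

**Shape 1** — `<polyline>` open polyline, stroke `#ff00ff` → engrave (S279, F4288). Machine vertices: (110.380,48.271) → (100.953,48.843) → (107.509,40.674). Open path.

**Shape 2** — `<path>` rectangle, stroke `#ff00ff` → engrave (S279, F4288). Machine vertices: (33.001,52.875) → (43.705,52.875) → (43.705,31.856) → (33.001,31.856) → (33.001,52.875). Closed: final G1 returns to the first vertex.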